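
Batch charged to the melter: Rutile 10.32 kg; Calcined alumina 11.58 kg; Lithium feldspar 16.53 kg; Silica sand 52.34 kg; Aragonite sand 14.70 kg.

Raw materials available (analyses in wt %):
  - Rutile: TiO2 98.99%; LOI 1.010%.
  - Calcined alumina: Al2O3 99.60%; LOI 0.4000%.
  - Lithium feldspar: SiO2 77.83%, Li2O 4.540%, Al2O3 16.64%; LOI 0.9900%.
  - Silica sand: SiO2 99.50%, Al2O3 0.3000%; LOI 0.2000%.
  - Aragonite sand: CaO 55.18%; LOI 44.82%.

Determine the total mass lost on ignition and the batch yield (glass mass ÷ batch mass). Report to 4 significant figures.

LOI loss = 7.007 kg; glass = 98.46 kg; yield = 93.36%

Values along the way appear (rounded to four significant digits) in the printout — all internal work runs at full float precision all the way through; a single rounding finalizes each reported number; derived quantities, which include the five compositions, LOI, the totals, net glass mass, yield, are computed in full float precision, exactly as printed in question or answer, from the batch weights at 98.46 kg of glass.
Each material's LOI contribution:
  Rutile: 10.32 × 0.01010 = 0.1042 kg
  Calcined alumina: 11.58 × 0.004000 = 0.04632 kg
  Lithium feldspar: 16.53 × 0.009900 = 0.1636 kg
  Silica sand: 52.34 × 0.002000 = 0.1047 kg
  Aragonite sand: 14.70 × 0.4482 = 6.589 kg
Total LOI = 7.007 kg
Glass = batch − LOI = 105.5 − 7.007 = 98.46 kg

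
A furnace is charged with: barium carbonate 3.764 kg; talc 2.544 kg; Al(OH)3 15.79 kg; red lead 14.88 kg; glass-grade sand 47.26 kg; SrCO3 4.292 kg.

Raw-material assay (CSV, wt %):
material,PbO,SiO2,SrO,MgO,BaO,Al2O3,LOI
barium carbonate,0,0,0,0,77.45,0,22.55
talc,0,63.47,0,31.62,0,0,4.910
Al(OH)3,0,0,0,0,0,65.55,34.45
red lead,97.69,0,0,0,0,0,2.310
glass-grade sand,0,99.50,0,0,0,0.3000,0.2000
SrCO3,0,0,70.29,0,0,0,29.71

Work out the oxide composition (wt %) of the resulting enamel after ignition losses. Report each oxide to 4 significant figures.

Glass mass = 80.40 kg (batch 88.53 − LOI 8.127).
Composition: PbO 18.08%, SiO2 60.49%, SrO 3.752%, MgO 1.000%, BaO 3.626%, Al2O3 13.05%

Mid-chain values are printed (rounded to four significant digits) in the printout; full float precision is held through every step; a single rounding finalizes each reported figure. All derived quantities (glass mass, the totals, six oxide percentages, the yield, LOI) are rebuilt at full float precision starting from the weights at 80.40 kg of glass exactly as shown in the question or the answer.
What the batch supplies per oxide:
  PbO: 14.88·0.9769 = 14.54 kg
  SiO2: 2.544·0.6347 + 47.26·0.9950 = 48.64 kg
  SrO: 4.292·0.7029 = 3.017 kg
  MgO: 2.544·0.3162 = 0.8044 kg
  BaO: 3.764·0.7745 = 2.915 kg
  Al2O3: 15.79·0.6555 + 47.26·0.003000 = 10.49 kg
LOI: 3.764·0.2255 + 2.544·0.04910 + 15.79·0.3445 + 14.88·0.02310 + 47.26·0.002000 + 4.292·0.2971 = 8.127 kg
Net of LOI, the glass mass = 88.53 − 8.127 = 80.40 kg (equal to the oxide-mass sum)
wt % = oxide mass / glass mass × 100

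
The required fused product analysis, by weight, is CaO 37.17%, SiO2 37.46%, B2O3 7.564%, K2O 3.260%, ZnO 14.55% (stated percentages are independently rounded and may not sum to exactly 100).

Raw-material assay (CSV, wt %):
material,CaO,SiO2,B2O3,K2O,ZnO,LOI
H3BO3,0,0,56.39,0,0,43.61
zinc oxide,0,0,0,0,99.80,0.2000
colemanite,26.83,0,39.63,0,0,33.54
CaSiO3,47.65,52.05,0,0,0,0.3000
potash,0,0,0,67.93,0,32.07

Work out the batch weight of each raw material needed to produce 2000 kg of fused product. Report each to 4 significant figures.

Every computation keeps full precision all the way through — the intermediate values are printed (rounded to four significant figures) in the working; a single rounding completes each reported result; the derived quantities, including glass mass, yield, the totals, LOI, the five compositions, are recomputed starting from the weights at 2000 kg of glass at full float precision, as given in problem or answer.
Oxide mass targets, per 2000 kg fused product:
  CaO: 37.17% × 2000 = 743.4 kg
  SiO2: 37.46% × 2000 = 749.2 kg
  B2O3: 7.564% × 2000 = 151.3 kg
  K2O: 3.260% × 2000 = 65.20 kg
  ZnO: 14.55% × 2000 = 291.0 kg
Per-oxide balance check applying the batch weights above, at the basis given (summed amounts equal target values up to rounding of the answer):
  CaO: 214.4·0.2683 + 1439·0.4765 = 743.2 kg (target 743.4 kg)
  SiO2: 1439·0.5205 = 749.0 kg (target 749.2 kg)
  B2O3: 117.6·0.5639 + 214.4·0.3963 = 151.3 kg (target 151.3 kg)
  K2O: 95.98·0.6793 = 65.20 kg (target 65.20 kg)
  ZnO: 291.6·0.9980 = 291.0 kg (target 291.0 kg)
Glass-mass closure: the batch minus its LOI: 2000 kg (the Σ of target masses is 2000 kg; versus the stated basis of 2000 kg — rounding explains the deltas).
Whole-batch sum: Σ batch = 2159 kg; ignition loss, Σ(batch × LOI) = 158.9 kg; yield, glass over the total, = 92.64%.

Batch per 2000 kg fused product:
  H3BO3: 117.6 kg
  zinc oxide: 291.6 kg
  colemanite: 214.4 kg
  CaSiO3: 1439 kg
  potash: 95.98 kg
Total batch = 2159 kg; LOI loss = 158.9 kg; yield = 92.64%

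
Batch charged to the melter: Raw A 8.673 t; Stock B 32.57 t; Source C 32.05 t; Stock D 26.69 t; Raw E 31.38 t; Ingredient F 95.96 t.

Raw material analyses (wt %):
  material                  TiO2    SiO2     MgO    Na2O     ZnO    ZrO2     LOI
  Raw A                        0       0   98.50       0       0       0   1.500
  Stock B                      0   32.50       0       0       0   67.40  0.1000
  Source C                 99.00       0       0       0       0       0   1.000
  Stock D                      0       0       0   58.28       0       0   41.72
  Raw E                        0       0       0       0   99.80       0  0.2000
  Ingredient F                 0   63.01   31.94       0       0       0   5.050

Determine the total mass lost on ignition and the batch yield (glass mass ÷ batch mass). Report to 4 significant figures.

LOI loss = 16.53 t; glass = 210.8 t; yield = 92.73%

Exact precision is kept from start to finish — working values are displayed with 4-significant-figure rounding at each printed step; a single rounding finalizes each reported number; the derived quantities are re-derived in exact precision (the yield, six oxide percentages, glass mass, ignition loss, totals) starting from the weights on 210.8 t of glass, as written in the problem or answer text.
LOI of each material in turn:
  Raw A: 8.673 × 0.01500 = 0.1301 t
  Stock B: 32.57 × 0.001000 = 0.03257 t
  Source C: 32.05 × 0.01000 = 0.3205 t
  Stock D: 26.69 × 0.4172 = 11.14 t
  Raw E: 31.38 × 0.002000 = 0.06276 t
  Ingredient F: 95.96 × 0.05050 = 4.846 t
Total LOI = 16.53 t
Glass = batch − LOI = 227.3 − 16.53 = 210.8 t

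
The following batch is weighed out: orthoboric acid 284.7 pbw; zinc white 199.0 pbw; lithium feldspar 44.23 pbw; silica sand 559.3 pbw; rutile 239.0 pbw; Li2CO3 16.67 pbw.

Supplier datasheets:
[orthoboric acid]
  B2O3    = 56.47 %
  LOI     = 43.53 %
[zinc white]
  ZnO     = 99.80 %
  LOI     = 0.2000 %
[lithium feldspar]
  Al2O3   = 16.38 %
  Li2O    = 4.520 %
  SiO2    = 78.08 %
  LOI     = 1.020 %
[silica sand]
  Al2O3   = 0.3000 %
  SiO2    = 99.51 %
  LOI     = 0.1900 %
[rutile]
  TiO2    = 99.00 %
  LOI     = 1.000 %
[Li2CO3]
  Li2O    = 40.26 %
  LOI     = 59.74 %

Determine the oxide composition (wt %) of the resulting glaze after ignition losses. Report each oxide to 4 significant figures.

Glass mass = 1205 pbw (batch 1343 − LOI 138.2).
Composition: Al2O3 0.7407%, ZnO 16.49%, B2O3 13.35%, Li2O 0.7230%, SiO2 49.07%, TiO2 19.64%

Every computation runs at full float precision in every operation; values along the way appear (rounded to 4 significant digits) at each printed step; exactly one rounding is applied to each reported result; all derived quantities are recomputed starting from the weights on 1205 pbw of glass at exact precision (net glass mass, ignition loss, the six compositions, the totals, the yield), as given in the problem or answer text.
Delivered oxide masses:
  Al2O3: 44.23·0.1638 + 559.3·0.003000 = 8.923 pbw
  ZnO: 199.0·0.9980 = 198.6 pbw
  B2O3: 284.7·0.5647 = 160.8 pbw
  Li2O: 44.23·0.04520 + 16.67·0.4026 = 8.711 pbw
  SiO2: 44.23·0.7808 + 559.3·0.9951 = 591.1 pbw
  TiO2: 239.0·0.9900 = 236.6 pbw
LOI: 284.7·0.4353 + 199.0·0.002000 + 44.23·0.01020 + 559.3·0.001900 + 239.0·0.01000 + 16.67·0.5974 = 138.2 pbw
Resulting glass, batch − LOI: 1343 − 138.2 = 1205 pbw (equal to the oxide-mass sum)
each wt % is 100 × oxide ÷ glass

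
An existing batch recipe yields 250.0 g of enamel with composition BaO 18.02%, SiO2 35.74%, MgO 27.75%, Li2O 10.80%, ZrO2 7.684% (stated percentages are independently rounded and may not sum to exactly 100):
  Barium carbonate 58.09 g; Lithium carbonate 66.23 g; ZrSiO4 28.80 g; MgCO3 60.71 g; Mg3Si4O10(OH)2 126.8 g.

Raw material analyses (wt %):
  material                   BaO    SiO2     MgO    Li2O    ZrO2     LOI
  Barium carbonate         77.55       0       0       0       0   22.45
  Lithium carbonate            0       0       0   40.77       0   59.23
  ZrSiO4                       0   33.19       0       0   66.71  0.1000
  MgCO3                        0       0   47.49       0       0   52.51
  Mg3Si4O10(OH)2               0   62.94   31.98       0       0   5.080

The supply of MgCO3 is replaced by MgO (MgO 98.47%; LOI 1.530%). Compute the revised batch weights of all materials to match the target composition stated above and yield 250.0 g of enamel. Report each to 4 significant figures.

Mid-chain values appear, with 4-significant-digit rounding, in the printout; full float precision is maintained from start to finish. A single rounding finalizes each reported result. The derived quantities (the five compositions, net glass mass, the totals, ignition loss, the yield) are recomputed in full float precision from the batch weights per 250.0 g of glass precisely as stated by problem or answer.
Per-oxide target masses for 250.0 g enamel:
  BaO: 18.02% × 250.0 = 45.05 g
  SiO2: 35.74% × 250.0 = 89.35 g
  MgO: 27.75% × 250.0 = 69.38 g
  Li2O: 10.80% × 250.0 = 27.00 g
  ZrO2: 7.684% × 250.0 = 19.21 g
Per-oxide balance check working from each reported weight, relative to the basis at hand (each sum matches its target mass net of answer rounding effects):
  BaO: 58.09·0.7755 = 45.05 g (target 45.05 g)
  SiO2: 28.80·0.3319 + 126.8·0.6294 = 89.37 g (target 89.35 g)
  MgO: 29.28·0.9847 + 126.8·0.3198 = 69.38 g (target 69.38 g)
  Li2O: 66.23·0.4077 = 27.00 g (target 27.00 g)
  ZrO2: 28.80·0.6671 = 19.21 g (target 19.21 g)
Auditing the glass mass value: batch Σ − ignition loss = 250.0 g (per-oxide target masses sum to 250.0 g; basis as stated: 250.0 g — a pure rounding effect).
Batch grand total — Σ batch = 309.2 g; the LOI term Σ batch·LOI equals 59.19 g; the yield ratio, glass ÷ batch: 80.86%.

Revised batch per 250.0 g enamel:
  Barium carbonate: 58.09 g
  Lithium carbonate: 66.23 g
  ZrSiO4: 28.80 g
  MgO: 29.28 g
  Mg3Si4O10(OH)2: 126.8 g
Total batch = 309.2 g; LOI loss = 59.19 g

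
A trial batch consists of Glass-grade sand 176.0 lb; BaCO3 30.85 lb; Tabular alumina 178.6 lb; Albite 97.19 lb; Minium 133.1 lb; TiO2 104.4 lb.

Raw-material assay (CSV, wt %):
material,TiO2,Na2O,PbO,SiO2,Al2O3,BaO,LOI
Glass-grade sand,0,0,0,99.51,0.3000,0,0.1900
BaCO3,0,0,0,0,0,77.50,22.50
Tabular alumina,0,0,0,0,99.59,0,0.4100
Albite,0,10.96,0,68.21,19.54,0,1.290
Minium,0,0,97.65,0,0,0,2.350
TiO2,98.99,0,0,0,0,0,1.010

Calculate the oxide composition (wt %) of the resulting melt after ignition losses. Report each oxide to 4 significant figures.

Glass mass = 706.7 lb (batch 720.1 − LOI 13.44).
Composition: TiO2 14.62%, Na2O 1.507%, PbO 18.39%, SiO2 34.16%, Al2O3 27.93%, BaO 3.383%

Values along the way appear rounded off to 4 significant digits at each printed step — each numeric step runs at exact precision from start to finish; a single rounding completes every reported number — all derived quantities, which include ignition loss, totals, net glass mass, yield, the six compositions, are computed at full float precision, as quoted within question or answer, from the weighed amounts at 706.7 lb of glass.
Per-oxide mass from batch:
  TiO2: 104.4·0.9899 = 103.3 lb
  Na2O: 97.19·0.1096 = 10.65 lb
  PbO: 133.1·0.9765 = 130.0 lb
  SiO2: 176.0·0.9951 + 97.19·0.6821 = 241.4 lb
  Al2O3: 176.0·0.003000 + 178.6·0.9959 + 97.19·0.1954 = 197.4 lb
  BaO: 30.85·0.7750 = 23.91 lb
LOI: 176.0·0.001900 + 30.85·0.2250 + 178.6·0.004100 + 97.19·0.01290 + 133.1·0.02350 + 104.4·0.01010 = 13.44 lb
batch − LOI leaves glass = 720.1 − 13.44 = 706.7 lb (= the summed oxide contributions)
each wt % is 100 × oxide ÷ glass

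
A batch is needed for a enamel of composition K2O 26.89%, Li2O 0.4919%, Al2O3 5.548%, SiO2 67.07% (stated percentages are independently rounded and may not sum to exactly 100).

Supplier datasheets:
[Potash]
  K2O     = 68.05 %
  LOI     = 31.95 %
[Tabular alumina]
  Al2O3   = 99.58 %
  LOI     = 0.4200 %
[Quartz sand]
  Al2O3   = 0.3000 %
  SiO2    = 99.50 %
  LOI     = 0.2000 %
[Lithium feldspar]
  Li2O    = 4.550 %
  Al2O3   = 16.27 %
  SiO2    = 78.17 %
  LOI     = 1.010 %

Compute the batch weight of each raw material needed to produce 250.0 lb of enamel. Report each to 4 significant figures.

Every computation carries full precision in all steps. Mid-chain values are shown (rounded to 4 significant digits) in the printout — every reported number undergoes a single rounding; all derived quantities are recomputed from the weighed amounts for 250.0 lb of glass in full precision (ignition loss, net glass mass, yield, four oxide percentages, totals), as quoted within the question or the answer.
Oxide-by-oxide targets in 250.0 lb enamel:
  K2O: 26.89% × 250.0 = 67.22 lb
  Li2O: 0.4919% × 250.0 = 1.230 lb
  Al2O3: 5.548% × 250.0 = 13.87 lb
  SiO2: 67.07% × 250.0 = 167.7 lb
Balance tally, oxide-wise, per the reported batch figures, relative to the basis at hand (delivered sums recover each target given rounding of the digits):
  K2O: 98.79·0.6805 = 67.23 lb (target 67.22 lb)
  Li2O: 27.03·0.04550 = 1.230 lb (target 1.230 lb)
  Al2O3: 9.069·0.9958 + 147.3·0.003000 + 27.03·0.1627 = 13.87 lb (target 13.87 lb)
  SiO2: 147.3·0.9950 + 27.03·0.7817 = 167.7 lb (target 167.7 lb)
Glass-mass closure: net batch after ignition = 250.0 lb (oxide target masses add up to 250.0 lb; stated basis 250.0 lb — deltas are rounding alone).
Summing the batch: Σ batch = 282.2 lb; the LOI term Σ batch·LOI equals 32.17 lb; yield: glass divided by total = 88.60%.

Batch per 250.0 lb enamel:
  Potash: 98.79 lb
  Tabular alumina: 9.069 lb
  Quartz sand: 147.3 lb
  Lithium feldspar: 27.03 lb
Total batch = 282.2 lb; LOI loss = 32.17 lb; yield = 88.60%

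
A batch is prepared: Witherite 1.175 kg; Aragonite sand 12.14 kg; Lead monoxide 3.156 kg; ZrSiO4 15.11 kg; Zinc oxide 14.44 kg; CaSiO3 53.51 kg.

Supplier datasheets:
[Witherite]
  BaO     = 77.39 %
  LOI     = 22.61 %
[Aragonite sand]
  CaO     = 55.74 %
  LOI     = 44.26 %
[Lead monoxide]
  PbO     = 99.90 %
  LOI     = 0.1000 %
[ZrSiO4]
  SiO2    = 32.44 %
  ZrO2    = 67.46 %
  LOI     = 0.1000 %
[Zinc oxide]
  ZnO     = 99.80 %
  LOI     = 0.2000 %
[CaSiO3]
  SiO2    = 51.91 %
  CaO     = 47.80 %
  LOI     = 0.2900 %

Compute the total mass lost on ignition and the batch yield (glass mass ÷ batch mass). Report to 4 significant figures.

LOI loss = 5.841 kg; glass = 93.69 kg; yield = 94.13%

Working values are displayed, rounded to 4 significant figures, as written. Every computation holds full float precision through every step; a single rounding yields every reported value. Derived quantities (net glass mass, LOI, six oxide percentages, the yield, the totals) are computed at exact precision starting from the weights for 93.69 kg of glass as set out in the problem or the answer.
Ignition loss by material:
  Witherite: 1.175 × 0.2261 = 0.2657 kg
  Aragonite sand: 12.14 × 0.4426 = 5.373 kg
  Lead monoxide: 3.156 × 0.001000 = 0.003156 kg
  ZrSiO4: 15.11 × 0.001000 = 0.01511 kg
  Zinc oxide: 14.44 × 0.002000 = 0.02888 kg
  CaSiO3: 53.51 × 0.002900 = 0.1552 kg
Total LOI = 5.841 kg
Glass = batch − LOI = 99.53 − 5.841 = 93.69 kg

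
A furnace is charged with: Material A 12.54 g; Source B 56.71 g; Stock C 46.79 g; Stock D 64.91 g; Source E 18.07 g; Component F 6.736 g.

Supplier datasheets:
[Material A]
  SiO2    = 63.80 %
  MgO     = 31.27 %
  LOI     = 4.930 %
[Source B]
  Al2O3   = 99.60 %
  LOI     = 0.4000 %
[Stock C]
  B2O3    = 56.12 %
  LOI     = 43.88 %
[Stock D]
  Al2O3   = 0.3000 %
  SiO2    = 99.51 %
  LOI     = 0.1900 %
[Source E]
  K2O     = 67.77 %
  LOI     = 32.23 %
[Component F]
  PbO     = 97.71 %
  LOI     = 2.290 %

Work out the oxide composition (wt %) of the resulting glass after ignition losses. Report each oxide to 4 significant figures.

Intermediates are shown, rounded to 4 significant figures, when written out; the whole derivation runs at exact precision through the solve — each reported result takes just one rounding. All derived quantities are recomputed at full float precision (ignition loss, the yield, the totals, glass mass, the six compositions) from the batch weights at 178.3 g of glass, as set out in the problem or the answer.
Oxide masses out of the charge:
  K2O: 18.07·0.6777 = 12.25 g
  Al2O3: 56.71·0.9960 + 64.91·0.003000 = 56.68 g
  SiO2: 12.54·0.6380 + 64.91·0.9951 = 72.59 g
  MgO: 12.54·0.3127 = 3.921 g
  B2O3: 46.79·0.5612 = 26.26 g
  PbO: 6.736·0.9771 = 6.582 g
LOI: 12.54·0.04930 + 56.71·0.004000 + 46.79·0.4388 + 64.91·0.001900 + 18.07·0.3223 + 6.736·0.02290 = 27.48 g
batch − LOI leaves glass = 205.8 − 27.48 = 178.3 g (= Σ oxide masses)
each oxide over glass, ×100, is wt %

Glass mass = 178.3 g (batch 205.8 − LOI 27.48).
Composition: K2O 6.869%, Al2O3 31.79%, SiO2 40.72%, MgO 2.200%, B2O3 14.73%, PbO 3.692%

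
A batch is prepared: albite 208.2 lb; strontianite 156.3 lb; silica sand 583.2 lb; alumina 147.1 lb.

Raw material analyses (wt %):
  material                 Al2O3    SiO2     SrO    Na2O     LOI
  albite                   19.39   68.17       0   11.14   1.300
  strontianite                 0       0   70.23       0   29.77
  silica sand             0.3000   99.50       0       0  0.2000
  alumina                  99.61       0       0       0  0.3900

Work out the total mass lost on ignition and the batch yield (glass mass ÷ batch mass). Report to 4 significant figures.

In-progress results are shown (rounded to four significant figures) between the steps — each numeric step maintains exact precision end to end. Each reported number includes exactly one rounding; derived quantities (four oxide percentages, LOI, glass mass, totals, the yield) are recomputed at exact precision from the weighed amounts on 1044 lb of glass as set out in problem or answer.
Loss on ignition, line by line:
  albite: 208.2 × 0.01300 = 2.707 lb
  strontianite: 156.3 × 0.2977 = 46.53 lb
  silica sand: 583.2 × 0.002000 = 1.166 lb
  alumina: 147.1 × 0.003900 = 0.5737 lb
Total LOI = 50.98 lb
Glass = batch − LOI = 1095 − 50.98 = 1044 lb

LOI loss = 50.98 lb; glass = 1044 lb; yield = 95.34%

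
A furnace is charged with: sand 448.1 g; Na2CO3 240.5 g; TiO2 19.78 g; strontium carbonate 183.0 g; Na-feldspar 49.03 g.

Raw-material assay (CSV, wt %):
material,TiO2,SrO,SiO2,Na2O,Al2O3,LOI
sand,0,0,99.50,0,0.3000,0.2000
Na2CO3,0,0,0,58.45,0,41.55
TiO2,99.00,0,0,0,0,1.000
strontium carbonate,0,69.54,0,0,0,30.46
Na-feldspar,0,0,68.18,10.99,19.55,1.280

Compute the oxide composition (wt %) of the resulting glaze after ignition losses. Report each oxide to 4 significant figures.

All arithmetic runs at exact precision through the solve — values along the way are printed rounded to four significant figures at each printed step; each reported figure takes exactly one rounding; derived quantities are re-derived from the batch weights on 783.0 g of glass at full precision (five oxide percentages, the yield, the totals, LOI, glass mass), as written in the problem or answer text.
Per-oxide mass from batch:
  TiO2: 19.78·0.9900 = 19.58 g
  SrO: 183.0·0.6954 = 127.3 g
  SiO2: 448.1·0.9950 + 49.03·0.6818 = 479.3 g
  Na2O: 240.5·0.5845 + 49.03·0.1099 = 146.0 g
  Al2O3: 448.1·0.003000 + 49.03·0.1955 = 10.93 g
LOI: 448.1·0.002000 + 240.5·0.4155 + 19.78·0.01000 + 183.0·0.3046 + 49.03·0.01280 = 157.4 g
Glass = total batch minus LOI = 940.4 − 157.4 = 783.0 g (= the summed oxide contributions)
oxide / glass × 100 gives the wt %

Glass mass = 783.0 g (batch 940.4 − LOI 157.4).
Composition: TiO2 2.501%, SrO 16.25%, SiO2 61.21%, Na2O 18.64%, Al2O3 1.396%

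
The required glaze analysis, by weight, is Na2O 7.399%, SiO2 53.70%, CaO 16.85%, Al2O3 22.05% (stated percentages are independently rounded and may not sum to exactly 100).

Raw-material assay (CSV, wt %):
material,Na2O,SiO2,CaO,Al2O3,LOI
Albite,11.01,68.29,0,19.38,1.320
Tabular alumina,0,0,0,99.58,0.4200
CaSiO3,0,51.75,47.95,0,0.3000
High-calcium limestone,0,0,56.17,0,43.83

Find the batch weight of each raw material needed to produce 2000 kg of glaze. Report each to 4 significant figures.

Each numeric step holds exact precision in every operation. Intermediates are printed, rounded to four significant digits, as written. Each reported result takes a single rounding — all derived quantities are recomputed in full float precision (totals, LOI, the yield, the four compositions, glass mass) using the weight values on 2000 kg of glass, exactly as shown in problem or answer.
Oxide mass targets, per 2000 kg glaze:
  Na2O: 7.399% × 2000 = 148.0 kg
  SiO2: 53.70% × 2000 = 1074 kg
  CaO: 16.85% × 2000 = 337.0 kg
  Al2O3: 22.05% × 2000 = 441.0 kg
Sums-versus-targets review with the batch weights as given, for the quoted basis mass (sum by sum, the targets are met once rounding is allowed for):
  Na2O: 1344·0.1101 = 148.0 kg (target 148.0 kg)
  SiO2: 1344·0.6829 + 301.7·0.5175 = 1074 kg (target 1074 kg)
  CaO: 301.7·0.4795 + 342.4·0.5617 = 337.0 kg (target 337.0 kg)
  Al2O3: 1344·0.1938 + 181.3·0.9958 = 441.0 kg (target 441.0 kg)
Consistency of the glass mass: net batch after ignition = 2000 kg (summing oxide targets gives 2000 kg; against the stated basis, 2000 kg — a pure rounding effect).
Whole-batch sum: Σ batch = 2169 kg; ignition loss, Σ(batch × LOI) = 169.5 kg; yield = glass ÷ total batch = 92.19%.

Batch per 2000 kg glaze:
  Albite: 1344 kg
  Tabular alumina: 181.3 kg
  CaSiO3: 301.7 kg
  High-calcium limestone: 342.4 kg
Total batch = 2169 kg; LOI loss = 169.5 kg; yield = 92.19%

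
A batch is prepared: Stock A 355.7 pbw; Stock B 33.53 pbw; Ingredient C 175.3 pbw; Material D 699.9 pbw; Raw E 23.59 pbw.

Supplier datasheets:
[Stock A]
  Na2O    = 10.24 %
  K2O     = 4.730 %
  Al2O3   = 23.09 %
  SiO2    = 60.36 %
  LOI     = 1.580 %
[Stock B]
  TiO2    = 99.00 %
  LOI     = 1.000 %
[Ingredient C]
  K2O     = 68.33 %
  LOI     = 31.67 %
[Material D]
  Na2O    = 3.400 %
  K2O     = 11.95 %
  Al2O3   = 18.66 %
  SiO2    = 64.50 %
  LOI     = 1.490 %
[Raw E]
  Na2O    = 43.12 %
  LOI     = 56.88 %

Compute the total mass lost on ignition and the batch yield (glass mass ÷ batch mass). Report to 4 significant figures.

LOI loss = 85.32 pbw; glass = 1203 pbw; yield = 93.38%

The intermediate values are shown rounded off to 4 significant digits alongside each step — all arithmetic holds full float precision in all steps. Each reported figure undergoes a single rounding — the derived quantities, which include totals, five oxide percentages, yield, glass mass, ignition loss, are recomputed at full float precision, exactly as shown in the problem or answer text, from the weighed amounts per 1203 pbw of glass.
Each material's LOI contribution:
  Stock A: 355.7 × 0.01580 = 5.620 pbw
  Stock B: 33.53 × 0.01000 = 0.3353 pbw
  Ingredient C: 175.3 × 0.3167 = 55.52 pbw
  Material D: 699.9 × 0.01490 = 10.43 pbw
  Raw E: 23.59 × 0.5688 = 13.42 pbw
Total LOI = 85.32 pbw
Glass = batch − LOI = 1288 − 85.32 = 1203 pbw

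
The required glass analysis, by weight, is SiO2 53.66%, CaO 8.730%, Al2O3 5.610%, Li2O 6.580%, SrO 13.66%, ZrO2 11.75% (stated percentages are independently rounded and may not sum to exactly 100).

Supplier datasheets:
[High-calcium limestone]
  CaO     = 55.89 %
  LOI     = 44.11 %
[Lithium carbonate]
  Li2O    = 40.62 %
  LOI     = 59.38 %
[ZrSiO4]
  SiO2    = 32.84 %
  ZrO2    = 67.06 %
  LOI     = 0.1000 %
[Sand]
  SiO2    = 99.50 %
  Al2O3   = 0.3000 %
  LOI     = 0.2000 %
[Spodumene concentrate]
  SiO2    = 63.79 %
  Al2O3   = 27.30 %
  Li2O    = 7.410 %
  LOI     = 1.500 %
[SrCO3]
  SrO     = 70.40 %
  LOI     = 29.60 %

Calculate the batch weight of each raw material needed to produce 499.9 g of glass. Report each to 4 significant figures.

Exact precision is kept at each step; in-progress results are printed rounded off to 4 significant figures between the steps. Every reported value is rounded just once. The derived quantities are rebuilt in full float precision (six oxide percentages, LOI, the totals, the yield, glass mass) using the weight values at 499.9 g of glass, precisely as stated by problem or answer.
Per-oxide target masses for 499.9 g glass:
  SiO2: 53.66% × 499.9 = 268.2 g
  CaO: 8.730% × 499.9 = 43.64 g
  Al2O3: 5.610% × 499.9 = 28.04 g
  Li2O: 6.580% × 499.9 = 32.89 g
  SrO: 13.66% × 499.9 = 68.29 g
  ZrO2: 11.75% × 499.9 = 58.74 g
Mass-balance tally per oxide working from each reported weight, per the basis as stated (summed amounts equal target values given rounding of the digits):
  SiO2: 87.59·0.3284 + 176.1·0.9950 + 100.8·0.6379 = 268.3 g (target 268.2 g)
  CaO: 78.08·0.5589 = 43.64 g (target 43.64 g)
  Al2O3: 176.1·0.003000 + 100.8·0.2730 = 28.05 g (target 28.04 g)
  Li2O: 62.59·0.4062 + 100.8·0.07410 = 32.89 g (target 32.89 g)
  SrO: 97.00·0.7040 = 68.29 g (target 68.29 g)
  ZrO2: 87.59·0.6706 = 58.74 g (target 58.74 g)
Glass mass check: total charge less LOI = 499.9 g (per-oxide target masses sum to 499.9 g; versus the stated basis of 499.9 g — differing by rounding only).
Summing the batch: Σ batch = 602.2 g; loss to ignition Σ batch·LOI = 102.3 g; glass ÷ batch gives a yield of 83.02%.

Batch per 499.9 g glass:
  High-calcium limestone: 78.08 g
  Lithium carbonate: 62.59 g
  ZrSiO4: 87.59 g
  Sand: 176.1 g
  Spodumene concentrate: 100.8 g
  SrCO3: 97.00 g
Total batch = 602.2 g; LOI loss = 102.3 g; yield = 83.02%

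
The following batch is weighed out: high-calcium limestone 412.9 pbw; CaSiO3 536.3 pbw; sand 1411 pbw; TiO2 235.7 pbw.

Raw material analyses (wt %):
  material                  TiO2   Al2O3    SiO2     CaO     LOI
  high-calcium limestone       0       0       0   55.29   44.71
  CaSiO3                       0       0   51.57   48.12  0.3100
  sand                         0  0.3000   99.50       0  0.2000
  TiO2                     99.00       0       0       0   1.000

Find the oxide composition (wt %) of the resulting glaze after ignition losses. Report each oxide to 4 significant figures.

All arithmetic keeps exact precision at each step — the intermediate values are printed, with 4-significant-digit rounding, across the worked steps. Every reported figure is rounded once only. The derived quantities are rebuilt from the batch weights on 2404 pbw of glass in full float precision (ignition loss, totals, net glass mass, four oxide percentages, the yield) as they appear in the problem or answer text.
Oxide-by-oxide delivered mass:
  TiO2: 235.7·0.9900 = 233.3 pbw
  Al2O3: 1411·0.003000 = 4.233 pbw
  SiO2: 536.3·0.5157 + 1411·0.9950 = 1681 pbw
  CaO: 412.9·0.5529 + 536.3·0.4812 = 486.4 pbw
LOI: 412.9·0.4471 + 536.3·0.003100 + 1411·0.002000 + 235.7·0.01000 = 191.4 pbw
Resulting glass, batch − LOI: 2596 − 191.4 = 2404 pbw (the oxide masses sum to this)
percent share: oxide ÷ glass, ×100

Glass mass = 2404 pbw (batch 2596 − LOI 191.4).
Composition: TiO2 9.705%, Al2O3 0.1760%, SiO2 69.89%, CaO 20.23%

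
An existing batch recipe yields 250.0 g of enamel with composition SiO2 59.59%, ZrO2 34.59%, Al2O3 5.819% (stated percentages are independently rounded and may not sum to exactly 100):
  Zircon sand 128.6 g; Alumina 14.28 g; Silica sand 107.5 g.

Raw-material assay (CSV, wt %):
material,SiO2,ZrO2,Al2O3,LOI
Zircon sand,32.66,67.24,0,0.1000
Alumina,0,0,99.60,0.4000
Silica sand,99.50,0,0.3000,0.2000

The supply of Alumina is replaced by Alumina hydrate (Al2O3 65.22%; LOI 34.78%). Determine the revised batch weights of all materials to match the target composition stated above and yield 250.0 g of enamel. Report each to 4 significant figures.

Revised batch per 250.0 g enamel:
  Zircon sand: 128.6 g
  Alumina hydrate: 21.81 g
  Silica sand: 107.5 g
Total batch = 257.9 g; LOI loss = 7.929 g

All internal work carries exact precision in every operation; in-progress results are printed rounded to four significant digits in the printout; exactly one rounding goes into every reported result. The derived quantities, which include glass mass, LOI, the totals, three oxide percentages, the yield, are carried in full float precision, as quoted within the problem or answer text, using the weight values for 250.0 g of glass.
Target masses of each oxide per 250.0 g enamel:
  SiO2: 59.59% × 250.0 = 149.0 g
  ZrO2: 34.59% × 250.0 = 86.48 g
  Al2O3: 5.819% × 250.0 = 14.55 g
Mass-balance tally per oxide applying the batch weights above, at the basis given (summed amounts equal target values inside rounding margins):
  SiO2: 128.6·0.3266 + 107.5·0.9950 = 149.0 g (target 149.0 g)
  ZrO2: 128.6·0.6724 = 86.47 g (target 86.48 g)
  Al2O3: 21.81·0.6522 + 107.5·0.003000 = 14.55 g (target 14.55 g)
Glass-mass bookkeeping: the batch minus its LOI: 250.0 g (the Σ of target masses is 250.0 g; versus the stated basis of 250.0 g — deltas are rounding alone).
Total batch = Σ batch = 257.9 g; the LOI term Σ batch·LOI equals 7.929 g; glass ÷ batch gives a yield of 96.93%.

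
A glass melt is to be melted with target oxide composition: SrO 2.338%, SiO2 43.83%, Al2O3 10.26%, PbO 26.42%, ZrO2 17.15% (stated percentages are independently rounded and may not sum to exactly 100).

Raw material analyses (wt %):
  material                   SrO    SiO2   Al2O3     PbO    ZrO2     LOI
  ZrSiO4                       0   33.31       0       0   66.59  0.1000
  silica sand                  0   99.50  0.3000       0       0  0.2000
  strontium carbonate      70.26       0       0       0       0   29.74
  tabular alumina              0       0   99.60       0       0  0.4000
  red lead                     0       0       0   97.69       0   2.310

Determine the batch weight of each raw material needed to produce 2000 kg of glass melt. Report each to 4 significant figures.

Batch per 2000 kg glass melt:
  ZrSiO4: 515.1 kg
  silica sand: 708.6 kg
  strontium carbonate: 66.55 kg
  tabular alumina: 203.9 kg
  red lead: 540.9 kg
Total batch = 2035 kg; LOI loss = 35.03 kg; yield = 98.28%

All arithmetic holds full float precision end to end — the intermediate values are printed rounded to 4 significant digits at each printed step — exactly one rounding lands on each reported number; the derived quantities (yield, net glass mass, the totals, five oxide percentages, ignition loss) are rebuilt from the weighed amounts per 2000 kg of glass at exact precision exactly as shown in either problem or answer.
Oxide-by-oxide targets in 2000 kg glass melt:
  SrO: 2.338% × 2000 = 46.76 kg
  SiO2: 43.83% × 2000 = 876.6 kg
  Al2O3: 10.26% × 2000 = 205.2 kg
  PbO: 26.42% × 2000 = 528.4 kg
  ZrO2: 17.15% × 2000 = 343.0 kg
Checking each oxide sum using the reported weights, versus the basis set out (target by target, the sums agree inside rounding margins):
  SrO: 66.55·0.7026 = 46.76 kg (target 46.76 kg)
  SiO2: 515.1·0.3331 + 708.6·0.9950 = 876.6 kg (target 876.6 kg)
  Al2O3: 708.6·0.003000 + 203.9·0.9960 = 205.2 kg (target 205.2 kg)
  PbO: 540.9·0.9769 = 528.4 kg (target 528.4 kg)
  ZrO2: 515.1·0.6659 = 343.0 kg (target 343.0 kg)
Glass mass check: batch Σ − ignition loss = 2000 kg (per-oxide target masses sum to 2000 kg; stated basis 2000 kg — deltas are rounding alone).
Batch total: Σ batch = 2035 kg; Σ batch·LOI gives LOI loss = 35.03 kg; yield, glass over the total, = 98.28%.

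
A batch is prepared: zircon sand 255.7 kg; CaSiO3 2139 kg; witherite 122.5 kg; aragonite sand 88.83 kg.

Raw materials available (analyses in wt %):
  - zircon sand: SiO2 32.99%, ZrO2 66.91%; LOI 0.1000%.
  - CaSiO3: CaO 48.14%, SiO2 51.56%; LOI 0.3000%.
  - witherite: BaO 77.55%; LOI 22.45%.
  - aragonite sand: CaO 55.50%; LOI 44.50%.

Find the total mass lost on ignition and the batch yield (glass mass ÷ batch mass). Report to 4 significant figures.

LOI loss = 73.70 kg; glass = 2532 kg; yield = 97.17%

Values along the way are shown, rounded to four significant digits, when written out. The whole derivation holds exact precision through the solve — every reported value carries a single rounding — the derived quantities (yield, the totals, ignition loss, net glass mass, four oxide percentages) are rebuilt using the weight values for 2532 kg of glass in full float precision, exactly as shown in question or answer.
Loss on ignition, line by line:
  zircon sand: 255.7 × 0.001000 = 0.2557 kg
  CaSiO3: 2139 × 0.003000 = 6.417 kg
  witherite: 122.5 × 0.2245 = 27.50 kg
  aragonite sand: 88.83 × 0.4450 = 39.53 kg
Total LOI = 73.70 kg
Glass = batch − LOI = 2606 − 73.70 = 2532 kg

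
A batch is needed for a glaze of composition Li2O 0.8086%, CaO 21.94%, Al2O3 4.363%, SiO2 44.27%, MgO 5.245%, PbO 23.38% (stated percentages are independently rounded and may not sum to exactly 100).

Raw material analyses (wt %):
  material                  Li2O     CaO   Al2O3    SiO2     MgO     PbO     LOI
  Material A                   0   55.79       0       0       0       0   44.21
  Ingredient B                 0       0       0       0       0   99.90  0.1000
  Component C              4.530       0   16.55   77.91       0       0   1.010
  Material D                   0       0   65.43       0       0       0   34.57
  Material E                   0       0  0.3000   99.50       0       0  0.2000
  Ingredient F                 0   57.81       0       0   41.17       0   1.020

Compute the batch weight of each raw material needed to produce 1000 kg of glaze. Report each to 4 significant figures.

Batch per 1000 kg glaze:
  Material A: 261.2 kg
  Ingredient B: 234.0 kg
  Component C: 178.5 kg
  Material D: 20.13 kg
  Material E: 305.2 kg
  Ingredient F: 127.4 kg
Total batch = 1126 kg; LOI loss = 126.4 kg; yield = 88.78%

In-progress results are rounded to four significant digits when displayed; all arithmetic carries exact precision from first step to last. Each reported figure is rounded exactly once. All derived quantities, including the totals, glass mass, yield, the six compositions, ignition loss, are recomputed from the batch weights on 1000 kg of glass at full precision as given in the problem or the answer.
Target oxide masses per 1000 kg glaze:
  Li2O: 0.8086% × 1000 = 8.086 kg
  CaO: 21.94% × 1000 = 219.4 kg
  Al2O3: 4.363% × 1000 = 43.63 kg
  SiO2: 44.27% × 1000 = 442.7 kg
  MgO: 5.245% × 1000 = 52.45 kg
  PbO: 23.38% × 1000 = 233.8 kg
Oxide-by-oxide audit working from each reported weight, versus the basis set out (target by target, the sums agree given rounding of the digits):
  Li2O: 178.5·0.04530 = 8.086 kg (target 8.086 kg)
  CaO: 261.2·0.5579 + 127.4·0.5781 = 219.4 kg (target 219.4 kg)
  Al2O3: 178.5·0.1655 + 20.13·0.6543 + 305.2·0.003000 = 43.63 kg (target 43.63 kg)
  SiO2: 178.5·0.7791 + 305.2·0.9950 = 442.7 kg (target 442.7 kg)
  MgO: 127.4·0.4117 = 52.45 kg (target 52.45 kg)
  PbO: 234.0·0.9990 = 233.8 kg (target 233.8 kg)
Glass-mass closure: whole batch net of LOI = 1000 kg (the Σ of target masses is 1000 kg; stated basis 1000 kg — gaps are rounding artifacts).
Batch total: Σ batch = 1126 kg; the LOI term Σ batch·LOI equals 126.4 kg; yield, glass over the total, = 88.78%.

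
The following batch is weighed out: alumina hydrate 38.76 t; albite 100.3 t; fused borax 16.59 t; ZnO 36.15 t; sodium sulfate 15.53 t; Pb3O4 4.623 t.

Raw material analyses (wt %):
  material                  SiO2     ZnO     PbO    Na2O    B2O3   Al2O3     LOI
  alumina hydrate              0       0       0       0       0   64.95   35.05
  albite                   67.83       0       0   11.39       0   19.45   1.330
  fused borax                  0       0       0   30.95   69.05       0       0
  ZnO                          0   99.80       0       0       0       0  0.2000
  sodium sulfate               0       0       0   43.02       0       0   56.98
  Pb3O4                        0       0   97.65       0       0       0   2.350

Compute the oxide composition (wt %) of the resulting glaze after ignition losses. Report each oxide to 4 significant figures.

Full float precision is carried through every step — values along the way are shown with 4-significant-digit rounding as written; each reported figure receives exactly one rounding. Derived quantities, including glass mass, LOI, totals, yield, the six compositions, are carried from the batch weights for 188.0 t of glass in full precision exactly as printed in either problem or answer.
Per-oxide mass from batch:
  SiO2: 100.3·0.6783 = 68.03 t
  ZnO: 36.15·0.9980 = 36.08 t
  PbO: 4.623·0.9765 = 4.514 t
  Na2O: 100.3·0.1139 + 16.59·0.3095 + 15.53·0.4302 = 23.24 t
  B2O3: 16.59·0.6905 = 11.46 t
  Al2O3: 38.76·0.6495 + 100.3·0.1945 = 44.68 t
LOI: 38.76·0.3505 + 100.3·0.01330 + 36.15·0.002000 + 15.53·0.5698 + 4.623·0.02350 = 23.95 t
Resulting glass, batch − LOI: 212.0 − 23.95 = 188.0 t (consistent with Σ oxide mass)
wt % = 100 × oxide mass / glass mass

Glass mass = 188.0 t (batch 212.0 − LOI 23.95).
Composition: SiO2 36.19%, ZnO 19.19%, PbO 2.401%, Na2O 12.36%, B2O3 6.093%, Al2O3 23.77%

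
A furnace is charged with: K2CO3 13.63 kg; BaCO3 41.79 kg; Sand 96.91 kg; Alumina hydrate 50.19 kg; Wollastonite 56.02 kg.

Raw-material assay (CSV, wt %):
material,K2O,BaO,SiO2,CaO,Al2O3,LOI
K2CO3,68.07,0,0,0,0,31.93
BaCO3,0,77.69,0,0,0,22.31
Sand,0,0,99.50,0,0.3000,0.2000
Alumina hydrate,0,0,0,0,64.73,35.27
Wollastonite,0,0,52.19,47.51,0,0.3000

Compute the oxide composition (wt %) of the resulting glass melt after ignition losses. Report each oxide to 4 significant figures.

Every computation runs at exact precision from first step to last. Working values appear, rounded to four significant figures, in the working. Each reported number carries a single rounding — derived quantities, which include net glass mass, LOI, yield, the five compositions, the totals, are carried at full precision, exactly as shown in the problem or answer text, starting from the weights at 226.8 kg of glass.
Oxide masses out of the charge:
  K2O: 13.63·0.6807 = 9.278 kg
  BaO: 41.79·0.7769 = 32.47 kg
  SiO2: 96.91·0.9950 + 56.02·0.5219 = 125.7 kg
  CaO: 56.02·0.4751 = 26.62 kg
  Al2O3: 96.91·0.003000 + 50.19·0.6473 = 32.78 kg
LOI: 13.63·0.3193 + 41.79·0.2231 + 96.91·0.002000 + 50.19·0.3527 + 56.02·0.003000 = 31.74 kg
Glass mass = batch − LOI = 258.5 − 31.74 = 226.8 kg (equal to the oxide-mass sum)
wt % = oxide mass / glass mass × 100

Glass mass = 226.8 kg (batch 258.5 − LOI 31.74).
Composition: K2O 4.091%, BaO 14.32%, SiO2 55.41%, CaO 11.74%, Al2O3 14.45%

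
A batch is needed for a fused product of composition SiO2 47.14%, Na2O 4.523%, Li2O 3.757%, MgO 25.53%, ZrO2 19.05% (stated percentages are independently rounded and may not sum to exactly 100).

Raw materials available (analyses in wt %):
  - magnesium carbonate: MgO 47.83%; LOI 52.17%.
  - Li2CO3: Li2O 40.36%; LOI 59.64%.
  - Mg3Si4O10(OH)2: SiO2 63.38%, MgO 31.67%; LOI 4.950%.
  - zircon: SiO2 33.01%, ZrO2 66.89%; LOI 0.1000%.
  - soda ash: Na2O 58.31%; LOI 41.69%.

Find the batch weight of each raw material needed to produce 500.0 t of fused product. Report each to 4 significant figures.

Batch per 500.0 t fused product:
  magnesium carbonate: 69.75 t
  Li2CO3: 46.54 t
  Mg3Si4O10(OH)2: 297.7 t
  zircon: 142.4 t
  soda ash: 38.78 t
Total batch = 595.2 t; LOI loss = 95.19 t; yield = 84.01%

The working math carries full float precision from start to finish. The intermediate values are displayed with 4-significant-figure rounding as written; every reported number takes exactly one rounding; derived quantities (the five compositions, yield, ignition loss, the totals, net glass mass) are recomputed in exact precision starting from the weights on 500.0 t of glass exactly as printed in question or answer.
Target oxide masses per 500.0 t fused product:
  SiO2: 47.14% × 500.0 = 235.7 t
  Na2O: 4.523% × 500.0 = 22.62 t
  Li2O: 3.757% × 500.0 = 18.78 t
  MgO: 25.53% × 500.0 = 127.6 t
  ZrO2: 19.05% × 500.0 = 95.25 t
A balance pass over the oxides, with the batch weights as given, at the basis given (sums match the target masses modulo rounding of the values):
  SiO2: 297.7·0.6338 + 142.4·0.3301 = 235.7 t (target 235.7 t)
  Na2O: 38.78·0.5831 = 22.61 t (target 22.62 t)
  Li2O: 46.54·0.4036 = 18.78 t (target 18.78 t)
  MgO: 69.75·0.4783 + 297.7·0.3167 = 127.6 t (target 127.6 t)
  ZrO2: 142.4·0.6689 = 95.25 t (target 95.25 t)
The glass-mass cross-check: net batch after ignition = 500.0 t (oxide target masses add up to 500.0 t; with the basis standing at 500.0 t — deltas are rounding alone).
Adding the batch up: Σ batch = 595.2 t; LOI loss = Σ batch·LOI = 95.19 t; as yield: glass ÷ batch → 84.01%.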